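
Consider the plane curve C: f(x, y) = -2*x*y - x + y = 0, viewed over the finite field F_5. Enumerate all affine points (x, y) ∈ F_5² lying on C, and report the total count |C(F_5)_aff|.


Affine F_5-points: {(0, 0), (1, 4), (2, 1), (4, 3)}; count = 4.

For each of the 25 pairs (x, y) ∈ F_5², evaluate f(x, y) mod 5. Record the zeros.
  x = 0: [0↦0, 1↦1, 2↦2, 3↦3, 4↦4]  zeros at y ∈ {0}
  x = 1: [0↦4, 1↦3, 2↦2, 3↦1, 4↦0]  zeros at y ∈ {4}
  x = 2: [0↦3, 1↦0, 2↦2, 3↦4, 4↦1]  zeros at y ∈ {1}
  x = 3: [0↦2, 1↦2, 2↦2, 3↦2, 4↦2]  zeros at y ∈ ∅
  x = 4: [0↦1, 1↦4, 2↦2, 3↦0, 4↦3]  zeros at y ∈ {3}
Collecting zeros: affine points = {(0, 0), (1, 4), (2, 1), (4, 3)}.
Total count |C(F_5)_aff| = 4.


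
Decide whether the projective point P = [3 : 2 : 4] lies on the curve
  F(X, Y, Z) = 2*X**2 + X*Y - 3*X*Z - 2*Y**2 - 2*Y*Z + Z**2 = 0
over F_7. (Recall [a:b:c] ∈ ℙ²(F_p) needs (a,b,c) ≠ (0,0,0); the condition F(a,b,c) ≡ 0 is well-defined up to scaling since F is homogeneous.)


F(3,2,4) ≡ 1 (mod 7); P is NOT on the curve.

Evaluate F(3, 2, 4) term-by-term (mod 7).
  2*X**2 ↦ 2·9·1·1 = 18
  X*Y ↦ 1·3·2·1 = 6
  -3*X*Z ↦ -3·3·1·4 = -36
  -2*Y**2 ↦ -2·1·4·1 = -8
  -2*Y*Z ↦ -2·1·2·4 = -16
  Z**2 ↦ 1·1·1·16 = 16
Sum: F(3, 2, 4) = (18) + (6) + (-36) + (-8) + (-16) + (16) = -20.
Reducing mod 7: -20 ≡ 1 (mod 7).
Since F(a, b, c) ≡ 1 ≠ 0 (mod 7), P does NOT lie on the curve.


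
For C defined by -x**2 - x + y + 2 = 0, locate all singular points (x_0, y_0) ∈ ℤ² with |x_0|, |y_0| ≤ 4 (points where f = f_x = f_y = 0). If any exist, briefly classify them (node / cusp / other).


No singular points in the scanned grid; C is smooth there.

Compute partial derivatives:
  f_x = -2*x - 1.
  f_y = 1.
f_y = 1 is a nonzero constant, so f_y never vanishes: no point (x, y) can satisfy f = f_x = f_y = 0. In particular no (x, y) ∈ {−4, ..., 4}² is singular; the curve is smooth.


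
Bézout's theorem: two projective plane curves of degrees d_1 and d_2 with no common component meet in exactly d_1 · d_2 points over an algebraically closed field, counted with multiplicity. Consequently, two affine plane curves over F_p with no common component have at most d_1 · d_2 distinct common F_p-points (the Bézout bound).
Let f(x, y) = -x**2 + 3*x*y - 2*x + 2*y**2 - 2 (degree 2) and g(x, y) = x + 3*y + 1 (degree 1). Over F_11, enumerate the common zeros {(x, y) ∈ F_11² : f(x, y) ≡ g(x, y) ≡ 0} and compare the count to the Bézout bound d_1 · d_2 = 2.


Common zeros: {(1, 3)}; count = 1; Bézout bound = 2.

deg(f) = 2, deg(g) = 1, so Bézout bound = 2.
Scan x ∈ F_11. For each x, list the y ∈ F_11 with f(x, y) ≡ 0 and those with g(x, y) ≡ 0 (mod 11); the common zeros in that column are the intersection.
  x = 0: f ≡ 0 at y ∈ {1, 10}; g ≡ 0 at y ∈ {7}; common: ∅.
  x = 1: f ≡ 0 at y ∈ {1, 3}; g ≡ 0 at y ∈ {3}; common: {3}.
  x = 2: f ≡ 0 at y ∈ ∅; g ≡ 0 at y ∈ {10}; common: ∅.
  x = 3: f ≡ 0 at y ∈ ∅; g ≡ 0 at y ∈ {6}; common: ∅.
  x = 4: f ≡ 0 at y ∈ {8}; g ≡ 0 at y ∈ {2}; common: ∅.
  x = 5: f ≡ 0 at y ∈ {4, 5}; g ≡ 0 at y ∈ {9}; common: ∅.
  x = 6: f ≡ 0 at y ∈ {3, 10}; g ≡ 0 at y ∈ {5}; common: ∅.
  x = 7: f ≡ 0 at y ∈ {8, 9}; g ≡ 0 at y ∈ {1}; common: ∅.
  x = 8: f ≡ 0 at y ∈ {5}; g ≡ 0 at y ∈ {8}; common: ∅.
  x = 9: f ≡ 0 at y ∈ ∅; g ≡ 0 at y ∈ {4}; common: ∅.
  x = 10: f ≡ 0 at y ∈ ∅; g ≡ 0 at y ∈ {0}; common: ∅.
Collecting: common zeros = {(1, 3)}, so the count is 1.
Comparison with the Bézout bound: 1 ≤ 2 = deg(f)·deg(g), as expected for curves with no common component (the affine F_11-count falls short of the bound because intersections may lie at infinity, over extension fields, or carry multiplicity).


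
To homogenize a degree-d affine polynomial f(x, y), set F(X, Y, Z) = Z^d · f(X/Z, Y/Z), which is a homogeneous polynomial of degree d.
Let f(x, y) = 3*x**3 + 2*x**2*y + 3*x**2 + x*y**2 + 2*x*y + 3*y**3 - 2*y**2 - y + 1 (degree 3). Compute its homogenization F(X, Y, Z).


F(X, Y, Z) = 3*X**3 + 2*X**2*Y + 3*X**2*Z + X*Y**2 + 2*X*Y*Z + 3*Y**3 - 2*Y**2*Z - Y*Z**2 + Z**3

deg(f) = 3.
Substitute x = X/Z, y = Y/Z into f, then multiply by Z^3.
  monomial 3·x^3·y^0 ↦ 3·X^3·Y^0·Z^0.
  monomial 2·x^2·y^1 ↦ 2·X^2·Y^1·Z^0.
  monomial 3·x^2·y^0 ↦ 3·X^2·Y^0·Z^1.
  monomial 1·x^1·y^2 ↦ 1·X^1·Y^2·Z^0.
  monomial 2·x^1·y^1 ↦ 2·X^1·Y^1·Z^1.
  monomial 3·x^0·y^3 ↦ 3·X^0·Y^3·Z^0.
  monomial -2·x^0·y^2 ↦ -2·X^0·Y^2·Z^1.
  monomial -1·x^0·y^1 ↦ -1·X^0·Y^1·Z^2.
  monomial 1·x^0·y^0 ↦ 1·X^0·Y^0·Z^3.
Collecting: F(X, Y, Z) = 3*X**3 + 2*X**2*Y + 3*X**2*Z + X*Y**2 + 2*X*Y*Z + 3*Y**3 - 2*Y**2*Z - Y*Z**2 + Z**3.


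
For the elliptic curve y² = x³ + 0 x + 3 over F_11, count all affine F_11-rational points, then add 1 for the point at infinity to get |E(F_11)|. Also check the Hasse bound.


Affine points = {(0, 5), (0, 6), (1, 2), (1, 9), (2, 0), (4, 1), (4, 10), (7, 4), (7, 7), (8, 3), (8, 8)}; affine count = 11; |E(F_11)| = 12.

Discriminant check: Δ ∝ 4a³ + 27b² = 4·0³ + 27·3² = 4·0 + 27·9 ≡ 1 (mod 11). Nonzero ⇒ E is nonsingular.
For each x ∈ F_11, compute rhs = x³ + 0·x + 3 mod 11, then count y ∈ F_11 with y² ≡ rhs.
  x = 0: rhs = 3, matching y values: 5, 6 (2 points).
  x = 1: rhs = 4, matching y values: 2, 9 (2 points).
  x = 2: rhs = 0, matching y values: 0 (1 points).
  x = 3: rhs = 8, matching y values: none (0 points).
  x = 4: rhs = 1, matching y values: 1, 10 (2 points).
  x = 5: rhs = 7, matching y values: none (0 points).
  x = 6: rhs = 10, matching y values: none (0 points).
  x = 7: rhs = 5, matching y values: 4, 7 (2 points).
  x = 8: rhs = 9, matching y values: 3, 8 (2 points).
  x = 9: rhs = 6, matching y values: none (0 points).
  x = 10: rhs = 2, matching y values: none (0 points).
Total affine count: 11.
Full point count |E(F_11)| = 11 + 1 = 12.
Hasse bound: |12 − (11+1)| = |0| = 0 ≤ 2√11 ≈ 6.6332 ✓.


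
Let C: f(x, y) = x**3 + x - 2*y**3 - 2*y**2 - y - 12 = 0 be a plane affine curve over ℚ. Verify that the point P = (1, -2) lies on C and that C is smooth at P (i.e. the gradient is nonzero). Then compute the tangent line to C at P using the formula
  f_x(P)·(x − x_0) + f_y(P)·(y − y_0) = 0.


Tangent line at P: 4*x - 17*y - 38 = 0.

Step 1: f(1, -2) = 0, so P lies on C.
Step 2: partial derivatives
  f_x(x, y) = 3*x**2 + 1, f_y(x, y) = -6*y**2 - 4*y - 1.
  f_x(P) = 4, f_y(P) = -17 (gradient nonzero, so P is smooth).
Step 3: tangent line at P: 4·(x − 1) + -17·(y − -2) = 0.
Expanding: 4*x - 17*y - 38 = 0.


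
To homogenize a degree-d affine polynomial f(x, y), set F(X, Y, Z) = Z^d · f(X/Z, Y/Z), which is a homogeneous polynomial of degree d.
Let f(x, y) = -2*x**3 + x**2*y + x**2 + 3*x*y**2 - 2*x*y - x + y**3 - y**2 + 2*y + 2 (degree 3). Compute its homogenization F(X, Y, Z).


F(X, Y, Z) = -2*X**3 + X**2*Y + X**2*Z + 3*X*Y**2 - 2*X*Y*Z - X*Z**2 + Y**3 - Y**2*Z + 2*Y*Z**2 + 2*Z**3

deg(f) = 3.
Substitute x = X/Z, y = Y/Z into f, then multiply by Z^3.
  monomial -2·x^3·y^0 ↦ -2·X^3·Y^0·Z^0.
  monomial 1·x^2·y^1 ↦ 1·X^2·Y^1·Z^0.
  monomial 1·x^2·y^0 ↦ 1·X^2·Y^0·Z^1.
  monomial 3·x^1·y^2 ↦ 3·X^1·Y^2·Z^0.
  monomial -2·x^1·y^1 ↦ -2·X^1·Y^1·Z^1.
  monomial -1·x^1·y^0 ↦ -1·X^1·Y^0·Z^2.
  monomial 1·x^0·y^3 ↦ 1·X^0·Y^3·Z^0.
  monomial -1·x^0·y^2 ↦ -1·X^0·Y^2·Z^1.
  monomial 2·x^0·y^1 ↦ 2·X^0·Y^1·Z^2.
  monomial 2·x^0·y^0 ↦ 2·X^0·Y^0·Z^3.
Collecting: F(X, Y, Z) = -2*X**3 + X**2*Y + X**2*Z + 3*X*Y**2 - 2*X*Y*Z - X*Z**2 + Y**3 - Y**2*Z + 2*Y*Z**2 + 2*Z**3.


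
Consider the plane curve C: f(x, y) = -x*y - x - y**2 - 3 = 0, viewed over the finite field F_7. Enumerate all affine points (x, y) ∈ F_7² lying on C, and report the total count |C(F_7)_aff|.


Affine F_7-points: {(0, 2), (0, 5), (4, 0), (4, 3), (5, 1), (6, 4)}; count = 6.

For each of the 49 pairs (x, y) ∈ F_7², evaluate f(x, y) mod 7. Record the zeros.
  x = 0: [0↦4, 1↦3, 2↦0, 3↦2, 4↦2, 5↦0, 6↦3]  zeros at y ∈ {2, 5}
  x = 1: [0↦3, 1↦1, 2↦4, 3↦5, 4↦4, 5↦1, 6↦3]  zeros at y ∈ ∅
  x = 2: [0↦2, 1↦6, 2↦1, 3↦1, 4↦6, 5↦2, 6↦3]  zeros at y ∈ ∅
  x = 3: [0↦1, 1↦4, 2↦5, 3↦4, 4↦1, 5↦3, 6↦3]  zeros at y ∈ ∅
  x = 4: [0↦0, 1↦2, 2↦2, 3↦0, 4↦3, 5↦4, 6↦3]  zeros at y ∈ {0, 3}
  x = 5: [0↦6, 1↦0, 2↦6, 3↦3, 4↦5, 5↦5, 6↦3]  zeros at y ∈ {1}
  x = 6: [0↦5, 1↦5, 2↦3, 3↦6, 4↦0, 5↦6, 6↦3]  zeros at y ∈ {4}
Collecting zeros: affine points = {(0, 2), (0, 5), (4, 0), (4, 3), (5, 1), (6, 4)}.
Total count |C(F_7)_aff| = 6.


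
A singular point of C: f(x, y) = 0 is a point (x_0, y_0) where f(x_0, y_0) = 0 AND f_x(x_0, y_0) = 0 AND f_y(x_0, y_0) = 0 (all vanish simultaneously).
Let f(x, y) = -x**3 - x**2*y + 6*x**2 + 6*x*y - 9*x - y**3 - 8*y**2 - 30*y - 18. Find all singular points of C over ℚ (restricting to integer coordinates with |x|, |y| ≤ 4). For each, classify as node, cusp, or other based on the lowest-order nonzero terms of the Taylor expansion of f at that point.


Singular points: {(3, -3)}; classification: cusp.

Compute partial derivatives:
  f_x = -3*x**2 - 2*x*y + 12*x + 6*y - 9.
  f_y = -x**2 + 6*x - 3*y**2 - 16*y - 30.
Scan x_0 ∈ {−4, ..., 4}. For each x_0, f_y(x_0, y) is a polynomial in y; find its integer roots y ∈ {−4, ..., 4}, then test f_x and f at those candidates.
  x = -4: f_y(-4, y) = -3*y**2 - 16*y - 70; no integer root y with |y| ≤ 4.
  x = -3: f_y(-3, y) = -3*y**2 - 16*y - 57; no integer root y with |y| ≤ 4.
  x = -2: f_y(-2, y) = -3*y**2 - 16*y - 46; no integer root y with |y| ≤ 4.
  x = -1: f_y(-1, y) = -3*y**2 - 16*y - 37; no integer root y with |y| ≤ 4.
  x = 0: f_y(0, y) = -3*y**2 - 16*y - 30; no integer root y with |y| ≤ 4.
  x = 1: f_y(1, y) = -3*y**2 - 16*y - 25; no integer root y with |y| ≤ 4.
  x = 2: f_y(2, y) = -3*y**2 - 16*y - 22; no integer root y with |y| ≤ 4.
  x = 3: f_y(3, y) = -3*y**2 - 16*y - 21; vanishes at y ∈ {-3}. (3, -3): f_x = 0, f = 0 — SINGULAR.
  x = 4: f_y(4, y) = -3*y**2 - 16*y - 22; no integer root y with |y| ≤ 4.
Only singular point on the grid: (3, -3).
Classify: substitute x = 3 + u, y = -3 + v and expand: f = -u**3 - u**2*v - v**3 + v**2.
No constant or linear terms (consistent with a singular point). Quadratic part: v**2. Cubic part: -u**3 - u**2*v - v**3.
The quadratic part v**2 is a perfect square, so there is a single (double) tangent line v = 0, i.e. y = -3. Restricting the cubic part to that line (v = 0) leaves -u**3 ≠ 0, so f is not divisible by v and the branch is v² ≈ u**3 to lowest order — this is a cusp.
Classification: cusp.


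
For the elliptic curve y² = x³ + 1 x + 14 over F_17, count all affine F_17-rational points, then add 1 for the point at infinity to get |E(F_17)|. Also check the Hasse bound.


Affine points = {(1, 4), (1, 13), (5, 5), (5, 12), (6, 7), (6, 10), (9, 2), (9, 15), (10, 2), (10, 15), (11, 8), (11, 9), (14, 1), (14, 16), (15, 2), (15, 15)}; affine count = 16; |E(F_17)| = 17.

Discriminant check: Δ ∝ 4a³ + 27b² = 4·1³ + 27·14² = 4·1 + 27·196 ≡ 9 (mod 17). Nonzero ⇒ E is nonsingular.
For each x ∈ F_17, compute rhs = x³ + 1·x + 14 mod 17, then count y ∈ F_17 with y² ≡ rhs.
  x = 0: rhs = 14, matching y values: none (0 points).
  x = 1: rhs = 16, matching y values: 4, 13 (2 points).
  x = 2: rhs = 7, matching y values: none (0 points).
  x = 3: rhs = 10, matching y values: none (0 points).
  x = 4: rhs = 14, matching y values: none (0 points).
  x = 5: rhs = 8, matching y values: 5, 12 (2 points).
  x = 6: rhs = 15, matching y values: 7, 10 (2 points).
  x = 7: rhs = 7, matching y values: none (0 points).
  x = 8: rhs = 7, matching y values: none (0 points).
  x = 9: rhs = 4, matching y values: 2, 15 (2 points).
  x = 10: rhs = 4, matching y values: 2, 15 (2 points).
  x = 11: rhs = 13, matching y values: 8, 9 (2 points).
  x = 12: rhs = 3, matching y values: none (0 points).
  x = 13: rhs = 14, matching y values: none (0 points).
  x = 14: rhs = 1, matching y values: 1, 16 (2 points).
  x = 15: rhs = 4, matching y values: 2, 15 (2 points).
  x = 16: rhs = 12, matching y values: none (0 points).
Total affine count: 16.
Full point count |E(F_17)| = 16 + 1 = 17.
Hasse bound: |17 − (17+1)| = |-1| = 1 ≤ 2√17 ≈ 8.2462 ✓.


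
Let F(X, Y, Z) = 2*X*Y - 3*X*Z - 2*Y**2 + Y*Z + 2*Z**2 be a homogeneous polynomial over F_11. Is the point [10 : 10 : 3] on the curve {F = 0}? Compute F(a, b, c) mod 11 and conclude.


F(10,10,3) ≡ 2 (mod 11); P is NOT on the curve.

Evaluate F(10, 10, 3) term-by-term (mod 11).
  2*X*Y ↦ 2·10·10·1 = 200
  -3*X*Z ↦ -3·10·1·3 = -90
  -2*Y**2 ↦ -2·1·100·1 = -200
  Y*Z ↦ 1·1·10·3 = 30
  2*Z**2 ↦ 2·1·1·9 = 18
Sum: F(10, 10, 3) = (200) + (-90) + (-200) + (30) + (18) = -42.
Reducing mod 11: -42 ≡ 2 (mod 11).
Since F(a, b, c) ≡ 2 ≠ 0 (mod 11), P does NOT lie on the curve.


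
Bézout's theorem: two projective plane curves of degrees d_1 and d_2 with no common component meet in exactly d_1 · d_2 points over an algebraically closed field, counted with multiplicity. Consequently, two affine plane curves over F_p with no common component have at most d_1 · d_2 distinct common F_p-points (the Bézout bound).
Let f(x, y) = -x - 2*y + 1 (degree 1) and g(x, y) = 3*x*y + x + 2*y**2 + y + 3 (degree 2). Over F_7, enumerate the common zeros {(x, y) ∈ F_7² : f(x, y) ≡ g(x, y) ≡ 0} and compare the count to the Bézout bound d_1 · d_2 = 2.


Common zeros: ∅; count = 0; Bézout bound = 2.

deg(f) = 1, deg(g) = 2, so Bézout bound = 2.
Scan x ∈ F_7. For each x, list the y ∈ F_7 with f(x, y) ≡ 0 and those with g(x, y) ≡ 0 (mod 7); the common zeros in that column are the intersection.
  x = 0: f ≡ 0 at y ∈ {4}; g ≡ 0 at y ∈ ∅; common: ∅.
  x = 1: f ≡ 0 at y ∈ {0}; g ≡ 0 at y ∈ ∅; common: ∅.
  x = 2: f ≡ 0 at y ∈ {3}; g ≡ 0 at y ∈ {1, 6}; common: ∅.
  x = 3: f ≡ 0 at y ∈ {6}; g ≡ 0 at y ∈ ∅; common: ∅.
  x = 4: f ≡ 0 at y ∈ {2}; g ≡ 0 at y ∈ {0, 4}; common: ∅.
  x = 5: f ≡ 0 at y ∈ {5}; g ≡ 0 at y ∈ ∅; common: ∅.
  x = 6: f ≡ 0 at y ∈ {1}; g ≡ 0 at y ∈ {3, 5}; common: ∅.
Collecting: common zeros = ∅, so the count is 0.
Comparison with the Bézout bound: 0 ≤ 2 = deg(f)·deg(g), as expected for curves with no common component (the affine F_7-count falls short of the bound because intersections may lie at infinity, over extension fields, or carry multiplicity).


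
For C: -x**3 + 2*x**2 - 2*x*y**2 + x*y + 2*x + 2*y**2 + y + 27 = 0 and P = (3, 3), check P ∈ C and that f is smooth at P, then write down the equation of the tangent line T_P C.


Tangent line at P: -28*x - 20*y + 144 = 0.

Step 1: f(3, 3) = 0, so P lies on C.
Step 2: partial derivatives
  f_x(x, y) = -3*x**2 + 4*x - 2*y**2 + y + 2, f_y(x, y) = -4*x*y + x + 4*y + 1.
  f_x(P) = -28, f_y(P) = -20 (gradient nonzero, so P is smooth).
Step 3: tangent line at P: -28·(x − 3) + -20·(y − 3) = 0.
Expanding: -28*x - 20*y + 144 = 0.


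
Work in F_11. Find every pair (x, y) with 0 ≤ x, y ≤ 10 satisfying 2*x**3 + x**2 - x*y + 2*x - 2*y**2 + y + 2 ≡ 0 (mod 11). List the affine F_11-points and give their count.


Affine F_11-points: {(1, 3), (1, 8), (2, 8), (3, 5), (4, 0), (4, 4), (6, 5), (6, 9), (7, 3), (7, 5), (8, 3), (8, 10)}; count = 12.

For each of the 121 pairs (x, y) ∈ F_11², evaluate f(x, y) mod 11. Record the zeros.
  x = 0: [0↦2, 1↦1, 2↦7, 3↦9, 4↦7, 5↦1, 6↦2, 7↦10, 8↦3, 9↦3, 10↦10]  zeros at y ∈ ∅
  x = 1: [0↦7, 1↦5, 2↦10, 3↦0, 4↦8, 5↦1, 6↦1, 7↦8, 8↦0, 9↦10, 10↦5]  zeros at y ∈ {3, 8}
  x = 2: [0↦4, 1↦1, 2↦5, 3↦5, 4↦1, 5↦4, 6↦3, 7↦9, 8↦0, 9↦9, 10↦3]  zeros at y ∈ {8}
  x = 3: [0↦5, 1↦1, 2↦4, 3↦3, 4↦9, 5↦0, 6↦9, 7↦3, 8↦4, 9↦1, 10↦5]  zeros at y ∈ {5}
  x = 4: [0↦0, 1↦6, 2↦8, 3↦6, 4↦0, 5↦1, 6↦9, 7↦2, 8↦2, 9↦9, 10↦1]  zeros at y ∈ {0, 4}
  x = 5: [0↦1, 1↦6, 2↦7, 3↦4, 4↦8, 5↦8, 6↦4, 7↦7, 8↦6, 9↦1, 10↦3]  zeros at y ∈ ∅
  x = 6: [0↦9, 1↦2, 2↦2, 3↦9, 4↦1, 5↦0, 6↦6, 7↦8, 8↦6, 9↦0, 10↦1]  zeros at y ∈ {5, 9}
  x = 7: [0↦3, 1↦6, 2↦5, 3↦0, 4↦2, 5↦0, 6↦5, 7↦6, 8↦3, 9↦7, 10↦7]  zeros at y ∈ {3, 5}
  x = 8: [0↦6, 1↦8, 2↦6, 3↦0, 4↦1, 5↦9, 6↦2, 7↦2, 8↦9, 9↦1, 10↦0]  zeros at y ∈ {3, 10}
  x = 9: [0↦8, 1↦9, 2↦6, 3↦10, 4↦10, 5↦6, 6↦9, 7↦8, 8↦3, 9↦5, 10↦3]  zeros at y ∈ ∅
  x = 10: [0↦10, 1↦10, 2↦6, 3↦9, 4↦8, 5↦3, 6↦5, 7↦3, 8↦8, 9↦9, 10↦6]  zeros at y ∈ ∅
Collecting zeros: affine points = {(1, 3), (1, 8), (2, 8), (3, 5), (4, 0), (4, 4), (6, 5), (6, 9), (7, 3), (7, 5), (8, 3), (8, 10)}.
Total count |C(F_11)_aff| = 12.


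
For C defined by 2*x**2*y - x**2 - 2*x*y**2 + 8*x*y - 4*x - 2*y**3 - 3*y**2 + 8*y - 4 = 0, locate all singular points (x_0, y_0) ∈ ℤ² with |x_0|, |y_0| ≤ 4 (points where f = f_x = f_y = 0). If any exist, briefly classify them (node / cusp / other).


Singular points: {(-2, 0)}; classification: node.

Compute partial derivatives:
  f_x = 4*x*y - 2*x - 2*y**2 + 8*y - 4.
  f_y = 2*x**2 - 4*x*y + 8*x - 6*y**2 - 6*y + 8.
Scan x_0 ∈ {−4, ..., 4}. For each x_0, f_y(x_0, y) is a polynomial in y; find its integer roots y ∈ {−4, ..., 4}, then test f_x and f at those candidates.
  x = -4: f_y(-4, y) = -6*y**2 + 10*y + 8; no integer root y with |y| ≤ 4.
  x = -3: f_y(-3, y) = -6*y**2 + 6*y + 2; no integer root y with |y| ≤ 4.
  x = -2: f_y(-2, y) = -6*y**2 + 2*y; vanishes at y ∈ {0}. (-2, 0): f_x = 0, f = 0 — SINGULAR.
  x = -1: f_y(-1, y) = -6*y**2 - 2*y + 2; no integer root y with |y| ≤ 4.
  x = 0: f_y(0, y) = -6*y**2 - 6*y + 8; no integer root y with |y| ≤ 4.
  x = 1: f_y(1, y) = -6*y**2 - 10*y + 18; no integer root y with |y| ≤ 4.
  x = 2: f_y(2, y) = -6*y**2 - 14*y + 32; no integer root y with |y| ≤ 4.
  x = 3: f_y(3, y) = -6*y**2 - 18*y + 50; no integer root y with |y| ≤ 4.
  x = 4: f_y(4, y) = -6*y**2 - 22*y + 72; no integer root y with |y| ≤ 4.
Only singular point on the grid: (-2, 0).
Classify: substitute x = -2 + u, y = 0 + v and expand: f = 2*u**2*v - u**2 - 2*u*v**2 - 2*v**3 + v**2.
No constant or linear terms (consistent with a singular point). Quadratic part: -u**2 + v**2. Cubic part: 2*u**2*v - 2*u*v**2 - 2*v**3.
The quadratic part v**2 - u**2 = (v − u)(v + u) splits into two distinct linear factors, so there are two distinct tangent lines y − 0 = ±(x − -2) — this is a node (ordinary double point).
Classification: node.


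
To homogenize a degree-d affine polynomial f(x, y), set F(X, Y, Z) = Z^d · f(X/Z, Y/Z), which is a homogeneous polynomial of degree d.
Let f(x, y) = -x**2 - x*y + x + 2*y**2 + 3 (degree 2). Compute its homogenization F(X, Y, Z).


F(X, Y, Z) = -X**2 - X*Y + X*Z + 2*Y**2 + 3*Z**2

deg(f) = 2.
Substitute x = X/Z, y = Y/Z into f, then multiply by Z^2.
  monomial -1·x^2·y^0 ↦ -1·X^2·Y^0·Z^0.
  monomial -1·x^1·y^1 ↦ -1·X^1·Y^1·Z^0.
  monomial 1·x^1·y^0 ↦ 1·X^1·Y^0·Z^1.
  monomial 2·x^0·y^2 ↦ 2·X^0·Y^2·Z^0.
  monomial 3·x^0·y^0 ↦ 3·X^0·Y^0·Z^2.
Collecting: F(X, Y, Z) = -X**2 - X*Y + X*Z + 2*Y**2 + 3*Z**2.


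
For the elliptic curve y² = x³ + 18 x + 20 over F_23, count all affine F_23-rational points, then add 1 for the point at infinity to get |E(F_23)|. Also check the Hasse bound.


Affine points = {(1, 4), (1, 19), (2, 8), (2, 15), (3, 3), (3, 20), (4, 8), (4, 15), (7, 11), (7, 12), (8, 3), (8, 20), (10, 2), (10, 21), (11, 10), (11, 13), (12, 3), (12, 20), (13, 6), (13, 17), (14, 7), (14, 16), (15, 10), (15, 13), (17, 8), (17, 15), (18, 9), (18, 14), (20, 10), (20, 13), (22, 1), (22, 22)}; affine count = 32; |E(F_23)| = 33.

Discriminant check: Δ ∝ 4a³ + 27b² = 4·18³ + 27·20² = 4·5832 + 27·400 ≡ 19 (mod 23). Nonzero ⇒ E is nonsingular.
For each x ∈ F_23, compute rhs = x³ + 18·x + 20 mod 23, then count y ∈ F_23 with y² ≡ rhs.
  x = 0: rhs = 20, matching y values: none (0 points).
  x = 1: rhs = 16, matching y values: 4, 19 (2 points).
  x = 2: rhs = 18, matching y values: 8, 15 (2 points).
  x = 3: rhs = 9, matching y values: 3, 20 (2 points).
  x = 4: rhs = 18, matching y values: 8, 15 (2 points).
  x = 5: rhs = 5, matching y values: none (0 points).
  x = 6: rhs = 22, matching y values: none (0 points).
  x = 7: rhs = 6, matching y values: 11, 12 (2 points).
  x = 8: rhs = 9, matching y values: 3, 20 (2 points).
  x = 9: rhs = 14, matching y values: none (0 points).
  x = 10: rhs = 4, matching y values: 2, 21 (2 points).
  x = 11: rhs = 8, matching y values: 10, 13 (2 points).
  x = 12: rhs = 9, matching y values: 3, 20 (2 points).
  x = 13: rhs = 13, matching y values: 6, 17 (2 points).
  x = 14: rhs = 3, matching y values: 7, 16 (2 points).
  x = 15: rhs = 8, matching y values: 10, 13 (2 points).
  x = 16: rhs = 11, matching y values: none (0 points).
  x = 17: rhs = 18, matching y values: 8, 15 (2 points).
  x = 18: rhs = 12, matching y values: 9, 14 (2 points).
  x = 19: rhs = 22, matching y values: none (0 points).
  x = 20: rhs = 8, matching y values: 10, 13 (2 points).
  x = 21: rhs = 22, matching y values: none (0 points).
  x = 22: rhs = 1, matching y values: 1, 22 (2 points).
Total affine count: 32.
Full point count |E(F_23)| = 32 + 1 = 33.
Hasse bound: |33 − (23+1)| = |9| = 9 ≤ 2√23 ≈ 9.5917 ✓.


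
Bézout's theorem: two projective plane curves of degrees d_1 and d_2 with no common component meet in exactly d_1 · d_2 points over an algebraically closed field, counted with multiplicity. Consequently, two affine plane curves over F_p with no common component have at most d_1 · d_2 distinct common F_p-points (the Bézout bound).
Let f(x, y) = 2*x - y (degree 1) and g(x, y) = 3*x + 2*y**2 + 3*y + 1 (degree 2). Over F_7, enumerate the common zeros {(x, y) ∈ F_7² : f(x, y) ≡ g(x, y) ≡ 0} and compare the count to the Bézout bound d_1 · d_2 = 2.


Common zeros: {(6, 5)}; count = 1; Bézout bound = 2.

deg(f) = 1, deg(g) = 2, so Bézout bound = 2.
Scan x ∈ F_7. For each x, list the y ∈ F_7 with f(x, y) ≡ 0 and those with g(x, y) ≡ 0 (mod 7); the common zeros in that column are the intersection.
  x = 0: f ≡ 0 at y ∈ {0}; g ≡ 0 at y ∈ {3, 6}; common: ∅.
  x = 1: f ≡ 0 at y ∈ {2}; g ≡ 0 at y ∈ ∅; common: ∅.
  x = 2: f ≡ 0 at y ∈ {4}; g ≡ 0 at y ∈ {0, 2}; common: ∅.
  x = 3: f ≡ 0 at y ∈ {6}; g ≡ 0 at y ∈ ∅; common: ∅.
  x = 4: f ≡ 0 at y ∈ {1}; g ≡ 0 at y ∈ ∅; common: ∅.
  x = 5: f ≡ 0 at y ∈ {3}; g ≡ 0 at y ∈ {1}; common: ∅.
  x = 6: f ≡ 0 at y ∈ {5}; g ≡ 0 at y ∈ {4, 5}; common: {5}.
Collecting: common zeros = {(6, 5)}, so the count is 1.
Comparison with the Bézout bound: 1 ≤ 2 = deg(f)·deg(g), as expected for curves with no common component (the affine F_7-count falls short of the bound because intersections may lie at infinity, over extension fields, or carry multiplicity).


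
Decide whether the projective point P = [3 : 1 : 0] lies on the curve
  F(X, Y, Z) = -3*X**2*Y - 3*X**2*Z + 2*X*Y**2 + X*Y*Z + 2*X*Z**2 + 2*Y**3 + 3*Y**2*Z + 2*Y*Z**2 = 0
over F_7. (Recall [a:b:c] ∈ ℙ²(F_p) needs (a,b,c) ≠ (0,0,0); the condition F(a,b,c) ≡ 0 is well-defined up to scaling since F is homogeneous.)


F(3,1,0) ≡ 2 (mod 7); P is NOT on the curve.

Evaluate F(3, 1, 0) term-by-term (mod 7).
  -3*X**2*Y ↦ -3·9·1·1 = -27
  -3*X**2*Z ↦ -3·9·1·0 = 0
  2*X*Y**2 ↦ 2·3·1·1 = 6
  X*Y*Z ↦ 1·3·1·0 = 0
  2*X*Z**2 ↦ 2·3·1·0 = 0
  2*Y**3 ↦ 2·1·1·1 = 2
  3*Y**2*Z ↦ 3·1·1·0 = 0
  2*Y*Z**2 ↦ 2·1·1·0 = 0
Sum: F(3, 1, 0) = (-27) + (0) + (6) + (0) + (0) + (2) + (0) + (0) = -19.
Reducing mod 7: -19 ≡ 2 (mod 7).
Since F(a, b, c) ≡ 2 ≠ 0 (mod 7), P does NOT lie on the curve.


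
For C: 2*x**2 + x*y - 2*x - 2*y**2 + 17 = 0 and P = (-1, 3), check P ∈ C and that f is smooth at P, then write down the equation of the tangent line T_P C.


Tangent line at P: -3*x - 13*y + 36 = 0.

Step 1: f(-1, 3) = 0, so P lies on C.
Step 2: partial derivatives
  f_x(x, y) = 4*x + y - 2, f_y(x, y) = x - 4*y.
  f_x(P) = -3, f_y(P) = -13 (gradient nonzero, so P is smooth).
Step 3: tangent line at P: -3·(x − -1) + -13·(y − 3) = 0.
Expanding: -3*x - 13*y + 36 = 0.


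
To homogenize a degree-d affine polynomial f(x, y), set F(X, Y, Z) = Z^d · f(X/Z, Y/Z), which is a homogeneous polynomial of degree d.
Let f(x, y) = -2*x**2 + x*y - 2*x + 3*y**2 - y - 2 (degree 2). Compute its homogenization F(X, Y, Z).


F(X, Y, Z) = -2*X**2 + X*Y - 2*X*Z + 3*Y**2 - Y*Z - 2*Z**2

deg(f) = 2.
Substitute x = X/Z, y = Y/Z into f, then multiply by Z^2.
  monomial -2·x^2·y^0 ↦ -2·X^2·Y^0·Z^0.
  monomial 1·x^1·y^1 ↦ 1·X^1·Y^1·Z^0.
  monomial -2·x^1·y^0 ↦ -2·X^1·Y^0·Z^1.
  monomial 3·x^0·y^2 ↦ 3·X^0·Y^2·Z^0.
  monomial -1·x^0·y^1 ↦ -1·X^0·Y^1·Z^1.
  monomial -2·x^0·y^0 ↦ -2·X^0·Y^0·Z^2.
Collecting: F(X, Y, Z) = -2*X**2 + X*Y - 2*X*Z + 3*Y**2 - Y*Z - 2*Z**2.


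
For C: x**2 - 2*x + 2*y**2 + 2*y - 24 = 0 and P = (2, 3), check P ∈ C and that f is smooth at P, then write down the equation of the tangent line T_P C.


Tangent line at P: 2*x + 14*y - 46 = 0.

Step 1: f(2, 3) = 0, so P lies on C.
Step 2: partial derivatives
  f_x(x, y) = 2*x - 2, f_y(x, y) = 4*y + 2.
  f_x(P) = 2, f_y(P) = 14 (gradient nonzero, so P is smooth).
Step 3: tangent line at P: 2·(x − 2) + 14·(y − 3) = 0.
Expanding: 2*x + 14*y - 46 = 0.


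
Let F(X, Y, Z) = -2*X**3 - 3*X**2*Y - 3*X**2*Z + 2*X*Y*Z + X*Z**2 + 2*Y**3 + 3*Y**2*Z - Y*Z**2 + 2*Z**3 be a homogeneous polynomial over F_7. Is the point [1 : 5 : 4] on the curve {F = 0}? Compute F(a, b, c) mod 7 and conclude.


F(1,5,4) ≡ 2 (mod 7); P is NOT on the curve.

Evaluate F(1, 5, 4) term-by-term (mod 7).
  -2*X**3 ↦ -2·1·1·1 = -2
  -3*X**2*Y ↦ -3·1·5·1 = -15
  -3*X**2*Z ↦ -3·1·1·4 = -12
  2*X*Y*Z ↦ 2·1·5·4 = 40
  X*Z**2 ↦ 1·1·1·16 = 16
  2*Y**3 ↦ 2·1·125·1 = 250
  3*Y**2*Z ↦ 3·1·25·4 = 300
  -Y*Z**2 ↦ -1·1·5·16 = -80
  2*Z**3 ↦ 2·1·1·64 = 128
Sum: F(1, 5, 4) = (-2) + (-15) + (-12) + (40) + (16) + (250) + (300) + (-80) + (128) = 625.
Reducing mod 7: 625 ≡ 2 (mod 7).
Since F(a, b, c) ≡ 2 ≠ 0 (mod 7), P does NOT lie on the curve.


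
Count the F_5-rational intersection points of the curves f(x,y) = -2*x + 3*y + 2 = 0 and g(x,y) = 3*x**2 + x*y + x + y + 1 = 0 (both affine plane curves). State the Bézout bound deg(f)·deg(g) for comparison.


Common zeros: {(1, 0)}; count = 1; Bézout bound = 2.

deg(f) = 1, deg(g) = 2, so Bézout bound = 2.
Scan x ∈ F_5. For each x, list the y ∈ F_5 with f(x, y) ≡ 0 and those with g(x, y) ≡ 0 (mod 5); the common zeros in that column are the intersection.
  x = 0: f ≡ 0 at y ∈ {1}; g ≡ 0 at y ∈ {4}; common: ∅.
  x = 1: f ≡ 0 at y ∈ {0}; g ≡ 0 at y ∈ {0}; common: {0}.
  x = 2: f ≡ 0 at y ∈ {4}; g ≡ 0 at y ∈ {0}; common: ∅.
  x = 3: f ≡ 0 at y ∈ {3}; g ≡ 0 at y ∈ {1}; common: ∅.
  x = 4: f ≡ 0 at y ∈ {2}; g ≡ 0 at y ∈ ∅; common: ∅.
Collecting: common zeros = {(1, 0)}, so the count is 1.
Comparison with the Bézout bound: 1 ≤ 2 = deg(f)·deg(g), as expected for curves with no common component (the affine F_5-count falls short of the bound because intersections may lie at infinity, over extension fields, or carry multiplicity).


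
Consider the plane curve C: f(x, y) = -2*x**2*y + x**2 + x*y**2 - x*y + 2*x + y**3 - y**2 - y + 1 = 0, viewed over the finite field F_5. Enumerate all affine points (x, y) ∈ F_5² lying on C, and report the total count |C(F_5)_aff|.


Affine F_5-points: {(0, 1), (0, 4), (2, 1), (2, 4), (3, 3), (4, 0)}; count = 6.

For each of the 25 pairs (x, y) ∈ F_5², evaluate f(x, y) mod 5. Record the zeros.
  x = 0: [0↦1, 1↦0, 2↦3, 3↦1, 4↦0]  zeros at y ∈ {1, 4}
  x = 1: [0↦4, 1↦1, 2↦4, 3↦4, 4↦2]  zeros at y ∈ ∅
  x = 2: [0↦4, 1↦0, 2↦4, 3↦2, 4↦0]  zeros at y ∈ {1, 4}
  x = 3: [0↦1, 1↦2, 2↦3, 3↦0, 4↦4]  zeros at y ∈ {3}
  x = 4: [0↦0, 1↦2, 2↦1, 3↦3, 4↦4]  zeros at y ∈ {0}
Collecting zeros: affine points = {(0, 1), (0, 4), (2, 1), (2, 4), (3, 3), (4, 0)}.
Total count |C(F_5)_aff| = 6.


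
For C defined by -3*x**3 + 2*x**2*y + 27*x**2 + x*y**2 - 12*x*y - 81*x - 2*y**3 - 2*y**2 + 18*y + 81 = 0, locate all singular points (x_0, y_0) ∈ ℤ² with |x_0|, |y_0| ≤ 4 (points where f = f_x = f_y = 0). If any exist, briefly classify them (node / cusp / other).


Singular points: {(3, 0)}; classification: cusp.

Compute partial derivatives:
  f_x = -9*x**2 + 4*x*y + 54*x + y**2 - 12*y - 81.
  f_y = 2*x**2 + 2*x*y - 12*x - 6*y**2 - 4*y + 18.
Scan x_0 ∈ {−4, ..., 4}. For each x_0, f_y(x_0, y) is a polynomial in y; find its integer roots y ∈ {−4, ..., 4}, then test f_x and f at those candidates.
  x = -4: f_y(-4, y) = -6*y**2 - 12*y + 98; no integer root y with |y| ≤ 4.
  x = -3: f_y(-3, y) = -6*y**2 - 10*y + 72; no integer root y with |y| ≤ 4.
  x = -2: f_y(-2, y) = -6*y**2 - 8*y + 50; no integer root y with |y| ≤ 4.
  x = -1: f_y(-1, y) = -6*y**2 - 6*y + 32; no integer root y with |y| ≤ 4.
  x = 0: f_y(0, y) = -6*y**2 - 4*y + 18; no integer root y with |y| ≤ 4.
  x = 1: f_y(1, y) = -6*y**2 - 2*y + 8; vanishes at y ∈ {1}. (1, 1): f_x = -43 ≠ 0.
  x = 2: f_y(2, y) = 2 - 6*y**2; no integer root y with |y| ≤ 4.
  x = 3: f_y(3, y) = -6*y**2 + 2*y; vanishes at y ∈ {0}. (3, 0): f_x = 0, f = 0 — SINGULAR.
  x = 4: f_y(4, y) = -6*y**2 + 4*y + 2; vanishes at y ∈ {1}. (4, 1): f_x = -4 ≠ 0.
Only singular point on the grid: (3, 0).
Classify: substitute x = 3 + u, y = 0 + v and expand: f = -3*u**3 + 2*u**2*v + u*v**2 - 2*v**3 + v**2.
No constant or linear terms (consistent with a singular point). Quadratic part: v**2. Cubic part: -3*u**3 + 2*u**2*v + u*v**2 - 2*v**3.
The quadratic part v**2 is a perfect square, so there is a single (double) tangent line v = 0, i.e. y = 0. Restricting the cubic part to that line (v = 0) leaves -3*u**3 ≠ 0, so f is not divisible by v and the branch is v² ≈ 3*u**3 to lowest order — this is a cusp.
Classification: cusp.


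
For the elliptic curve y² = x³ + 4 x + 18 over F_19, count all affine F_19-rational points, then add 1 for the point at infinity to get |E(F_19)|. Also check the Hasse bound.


Affine points = {(1, 2), (1, 17), (3, 0), (5, 7), (5, 12), (6, 7), (6, 12), (7, 3), (7, 16), (8, 7), (8, 12), (9, 2), (9, 17), (11, 5), (11, 14), (13, 5), (13, 14), (14, 5), (14, 14), (16, 6), (16, 13)}; affine count = 21; |E(F_19)| = 22.

Discriminant check: Δ ∝ 4a³ + 27b² = 4·4³ + 27·18² = 4·64 + 27·324 ≡ 17 (mod 19). Nonzero ⇒ E is nonsingular.
For each x ∈ F_19, compute rhs = x³ + 4·x + 18 mod 19, then count y ∈ F_19 with y² ≡ rhs.
  x = 0: rhs = 18, matching y values: none (0 points).
  x = 1: rhs = 4, matching y values: 2, 17 (2 points).
  x = 2: rhs = 15, matching y values: none (0 points).
  x = 3: rhs = 0, matching y values: 0 (1 points).
  x = 4: rhs = 3, matching y values: none (0 points).
  x = 5: rhs = 11, matching y values: 7, 12 (2 points).
  x = 6: rhs = 11, matching y values: 7, 12 (2 points).
  x = 7: rhs = 9, matching y values: 3, 16 (2 points).
  x = 8: rhs = 11, matching y values: 7, 12 (2 points).
  x = 9: rhs = 4, matching y values: 2, 17 (2 points).
  x = 10: rhs = 13, matching y values: none (0 points).
  x = 11: rhs = 6, matching y values: 5, 14 (2 points).
  x = 12: rhs = 8, matching y values: none (0 points).
  x = 13: rhs = 6, matching y values: 5, 14 (2 points).
  x = 14: rhs = 6, matching y values: 5, 14 (2 points).
  x = 15: rhs = 14, matching y values: none (0 points).
  x = 16: rhs = 17, matching y values: 6, 13 (2 points).
  x = 17: rhs = 2, matching y values: none (0 points).
  x = 18: rhs = 13, matching y values: none (0 points).
Total affine count: 21.
Full point count |E(F_19)| = 21 + 1 = 22.
Hasse bound: |22 − (19+1)| = |2| = 2 ≤ 2√19 ≈ 8.7178 ✓.


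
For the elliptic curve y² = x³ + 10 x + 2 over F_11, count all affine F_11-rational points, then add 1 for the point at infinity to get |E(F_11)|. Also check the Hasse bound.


Affine points = {(3, 2), (3, 9), (5, 1), (5, 10), (6, 5), (6, 6), (8, 0)}; affine count = 7; |E(F_11)| = 8.

Discriminant check: Δ ∝ 4a³ + 27b² = 4·10³ + 27·2² = 4·1000 + 27·4 ≡ 5 (mod 11). Nonzero ⇒ E is nonsingular.
For each x ∈ F_11, compute rhs = x³ + 10·x + 2 mod 11, then count y ∈ F_11 with y² ≡ rhs.
  x = 0: rhs = 2, matching y values: none (0 points).
  x = 1: rhs = 2, matching y values: none (0 points).
  x = 2: rhs = 8, matching y values: none (0 points).
  x = 3: rhs = 4, matching y values: 2, 9 (2 points).
  x = 4: rhs = 7, matching y values: none (0 points).
  x = 5: rhs = 1, matching y values: 1, 10 (2 points).
  x = 6: rhs = 3, matching y values: 5, 6 (2 points).
  x = 7: rhs = 8, matching y values: none (0 points).
  x = 8: rhs = 0, matching y values: 0 (1 points).
  x = 9: rhs = 7, matching y values: none (0 points).
  x = 10: rhs = 2, matching y values: none (0 points).
Total affine count: 7.
Full point count |E(F_11)| = 7 + 1 = 8.
Hasse bound: |8 − (11+1)| = |-4| = 4 ≤ 2√11 ≈ 6.6332 ✓.


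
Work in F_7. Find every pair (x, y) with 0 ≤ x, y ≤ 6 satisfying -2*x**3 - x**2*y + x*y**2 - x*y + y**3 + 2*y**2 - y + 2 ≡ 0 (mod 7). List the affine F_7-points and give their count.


Affine F_7-points: {(1, 0), (1, 2), (2, 0), (2, 3), (3, 5), (3, 6), (4, 0), (4, 1), (5, 4), (6, 2)}; count = 10.

For each of the 49 pairs (x, y) ∈ F_7², evaluate f(x, y) mod 7. Record the zeros.
  x = 0: [0↦2, 1↦4, 2↦2, 3↦2, 4↦3, 5↦4, 6↦4]  zeros at y ∈ ∅
  x = 1: [0↦0, 1↦1, 2↦0, 3↦3, 4↦2, 5↦3, 6↦5]  zeros at y ∈ {0, 2}
  x = 2: [0↦0, 1↦5, 2↦3, 3↦0, 4↦2, 5↦1, 6↦3]  zeros at y ∈ {0, 3}
  x = 3: [0↦4, 1↦4, 2↦6, 3↦2, 4↦5, 5↦0, 6↦0]  zeros at y ∈ {5, 6}
  x = 4: [0↦0, 1↦0, 2↦4, 3↦4, 4↦6, 5↦2, 6↦5]  zeros at y ∈ {0, 1}
  x = 5: [0↦4, 1↦2, 2↦6, 3↦1, 4↦0, 5↦2, 6↦6]  zeros at y ∈ {4}
  x = 6: [0↦4, 1↦5, 2↦0, 3↦2, 4↦3, 5↦2, 6↦5]  zeros at y ∈ {2}
Collecting zeros: affine points = {(1, 0), (1, 2), (2, 0), (2, 3), (3, 5), (3, 6), (4, 0), (4, 1), (5, 4), (6, 2)}.
Total count |C(F_7)_aff| = 10.


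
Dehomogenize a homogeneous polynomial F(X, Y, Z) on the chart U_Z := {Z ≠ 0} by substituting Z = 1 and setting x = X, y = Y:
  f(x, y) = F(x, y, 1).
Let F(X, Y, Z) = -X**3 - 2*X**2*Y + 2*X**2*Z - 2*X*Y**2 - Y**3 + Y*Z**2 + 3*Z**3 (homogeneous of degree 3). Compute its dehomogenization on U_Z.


f(x, y) = -x**3 - 2*x**2*y + 2*x**2 - 2*x*y**2 - y**3 + y + 3

On U_Z we set Z = 1. Each monomial c·X^i·Y^j·Z^k in F becomes c·x^i·y^j·1^k = c·x^i·y^j.
Substituting Z = 1: F(X, Y, 1) = -x**3 - 2*x**2*y + 2*x**2 - 2*x*y**2 - y**3 + y + 3.
Note: deg(f) ≤ deg(F) = 3; strict inequality happens when F is divisible by Z (lost terms).


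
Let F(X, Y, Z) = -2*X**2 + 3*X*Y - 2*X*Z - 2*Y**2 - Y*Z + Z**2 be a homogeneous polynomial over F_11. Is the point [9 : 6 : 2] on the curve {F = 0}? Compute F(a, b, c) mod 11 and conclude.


F(9,6,2) ≡ 5 (mod 11); P is NOT on the curve.

Evaluate F(9, 6, 2) term-by-term (mod 11).
  -2*X**2 ↦ -2·81·1·1 = -162
  3*X*Y ↦ 3·9·6·1 = 162
  -2*X*Z ↦ -2·9·1·2 = -36
  -2*Y**2 ↦ -2·1·36·1 = -72
  -Y*Z ↦ -1·1·6·2 = -12
  Z**2 ↦ 1·1·1·4 = 4
Sum: F(9, 6, 2) = (-162) + (162) + (-36) + (-72) + (-12) + (4) = -116.
Reducing mod 11: -116 ≡ 5 (mod 11).
Since F(a, b, c) ≡ 5 ≠ 0 (mod 11), P does NOT lie on the curve.


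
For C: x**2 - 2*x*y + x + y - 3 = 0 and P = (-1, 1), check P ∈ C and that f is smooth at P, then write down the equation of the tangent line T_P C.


Tangent line at P: -3*x + 3*y - 6 = 0.

Step 1: f(-1, 1) = 0, so P lies on C.
Step 2: partial derivatives
  f_x(x, y) = 2*x - 2*y + 1, f_y(x, y) = 1 - 2*x.
  f_x(P) = -3, f_y(P) = 3 (gradient nonzero, so P is smooth).
Step 3: tangent line at P: -3·(x − -1) + 3·(y − 1) = 0.
Expanding: -3*x + 3*y - 6 = 0.


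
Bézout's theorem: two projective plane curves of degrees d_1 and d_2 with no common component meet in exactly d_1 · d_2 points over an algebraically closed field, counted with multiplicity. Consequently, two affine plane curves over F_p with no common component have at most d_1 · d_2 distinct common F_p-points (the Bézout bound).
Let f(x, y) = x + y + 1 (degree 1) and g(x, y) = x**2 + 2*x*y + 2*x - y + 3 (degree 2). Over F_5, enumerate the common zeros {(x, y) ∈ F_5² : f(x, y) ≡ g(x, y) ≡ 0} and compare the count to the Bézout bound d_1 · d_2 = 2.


Common zeros: ∅; count = 0; Bézout bound = 2.

deg(f) = 1, deg(g) = 2, so Bézout bound = 2.
Scan x ∈ F_5. For each x, list the y ∈ F_5 with f(x, y) ≡ 0 and those with g(x, y) ≡ 0 (mod 5); the common zeros in that column are the intersection.
  x = 0: f ≡ 0 at y ∈ {4}; g ≡ 0 at y ∈ {3}; common: ∅.
  x = 1: f ≡ 0 at y ∈ {3}; g ≡ 0 at y ∈ {4}; common: ∅.
  x = 2: f ≡ 0 at y ∈ {2}; g ≡ 0 at y ∈ {3}; common: ∅.
  x = 3: f ≡ 0 at y ∈ {1}; g ≡ 0 at y ∈ ∅; common: ∅.
  x = 4: f ≡ 0 at y ∈ {0}; g ≡ 0 at y ∈ {4}; common: ∅.
Collecting: common zeros = ∅, so the count is 0.
Comparison with the Bézout bound: 0 ≤ 2 = deg(f)·deg(g), as expected for curves with no common component (the affine F_5-count falls short of the bound because intersections may lie at infinity, over extension fields, or carry multiplicity).


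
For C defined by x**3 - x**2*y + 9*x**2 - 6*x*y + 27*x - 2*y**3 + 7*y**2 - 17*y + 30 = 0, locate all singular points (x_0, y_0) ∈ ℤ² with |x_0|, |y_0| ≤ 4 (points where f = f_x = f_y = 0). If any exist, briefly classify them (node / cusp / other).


Singular points: {(-3, 1)}; classification: node.

Compute partial derivatives:
  f_x = 3*x**2 - 2*x*y + 18*x - 6*y + 27.
  f_y = -x**2 - 6*x - 6*y**2 + 14*y - 17.
Scan x_0 ∈ {−4, ..., 4}. For each x_0, f_y(x_0, y) is a polynomial in y; find its integer roots y ∈ {−4, ..., 4}, then test f_x and f at those candidates.
  x = -4: f_y(-4, y) = -6*y**2 + 14*y - 9; no integer root y with |y| ≤ 4.
  x = -3: f_y(-3, y) = -6*y**2 + 14*y - 8; vanishes at y ∈ {1}. (-3, 1): f_x = 0, f = 0 — SINGULAR.
  x = -2: f_y(-2, y) = -6*y**2 + 14*y - 9; no integer root y with |y| ≤ 4.
  x = -1: f_y(-1, y) = -6*y**2 + 14*y - 12; no integer root y with |y| ≤ 4.
  x = 0: f_y(0, y) = -6*y**2 + 14*y - 17; no integer root y with |y| ≤ 4.
  x = 1: f_y(1, y) = -6*y**2 + 14*y - 24; no integer root y with |y| ≤ 4.
  x = 2: f_y(2, y) = -6*y**2 + 14*y - 33; no integer root y with |y| ≤ 4.
  x = 3: f_y(3, y) = -6*y**2 + 14*y - 44; no integer root y with |y| ≤ 4.
  x = 4: f_y(4, y) = -6*y**2 + 14*y - 57; no integer root y with |y| ≤ 4.
Only singular point on the grid: (-3, 1).
Classify: substitute x = -3 + u, y = 1 + v and expand: f = u**3 - u**2*v - u**2 - 2*v**3 + v**2.
No constant or linear terms (consistent with a singular point). Quadratic part: -u**2 + v**2. Cubic part: u**3 - u**2*v - 2*v**3.
The quadratic part v**2 - u**2 = (v − u)(v + u) splits into two distinct linear factors, so there are two distinct tangent lines y − 1 = ±(x − -3) — this is a node (ordinary double point).
Classification: node.


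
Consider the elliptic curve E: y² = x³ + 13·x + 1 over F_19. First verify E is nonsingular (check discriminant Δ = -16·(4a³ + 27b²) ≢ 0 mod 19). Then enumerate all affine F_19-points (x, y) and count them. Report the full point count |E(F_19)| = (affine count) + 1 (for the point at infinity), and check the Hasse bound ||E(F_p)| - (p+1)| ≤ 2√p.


Affine points = {(0, 1), (0, 18), (2, 4), (2, 15), (5, 1), (5, 18), (7, 6), (7, 13), (8, 3), (8, 16), (9, 7), (9, 12), (12, 2), (12, 17), (13, 7), (13, 12), (14, 1), (14, 18), (16, 7), (16, 12), (17, 9), (17, 10), (18, 5), (18, 14)}; affine count = 24; |E(F_19)| = 25.

Discriminant check: Δ ∝ 4a³ + 27b² = 4·13³ + 27·1² = 4·2197 + 27·1 ≡ 18 (mod 19). Nonzero ⇒ E is nonsingular.
For each x ∈ F_19, compute rhs = x³ + 13·x + 1 mod 19, then count y ∈ F_19 with y² ≡ rhs.
  x = 0: rhs = 1, matching y values: 1, 18 (2 points).
  x = 1: rhs = 15, matching y values: none (0 points).
  x = 2: rhs = 16, matching y values: 4, 15 (2 points).
  x = 3: rhs = 10, matching y values: none (0 points).
  x = 4: rhs = 3, matching y values: none (0 points).
  x = 5: rhs = 1, matching y values: 1, 18 (2 points).
  x = 6: rhs = 10, matching y values: none (0 points).
  x = 7: rhs = 17, matching y values: 6, 13 (2 points).
  x = 8: rhs = 9, matching y values: 3, 16 (2 points).
  x = 9: rhs = 11, matching y values: 7, 12 (2 points).
  x = 10: rhs = 10, matching y values: none (0 points).
  x = 11: rhs = 12, matching y values: none (0 points).
  x = 12: rhs = 4, matching y values: 2, 17 (2 points).
  x = 13: rhs = 11, matching y values: 7, 12 (2 points).
  x = 14: rhs = 1, matching y values: 1, 18 (2 points).
  x = 15: rhs = 18, matching y values: none (0 points).
  x = 16: rhs = 11, matching y values: 7, 12 (2 points).
  x = 17: rhs = 5, matching y values: 9, 10 (2 points).
  x = 18: rhs = 6, matching y values: 5, 14 (2 points).
Total affine count: 24.
Full point count |E(F_19)| = 24 + 1 = 25.
Hasse bound: |25 − (19+1)| = |5| = 5 ≤ 2√19 ≈ 8.7178 ✓.
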